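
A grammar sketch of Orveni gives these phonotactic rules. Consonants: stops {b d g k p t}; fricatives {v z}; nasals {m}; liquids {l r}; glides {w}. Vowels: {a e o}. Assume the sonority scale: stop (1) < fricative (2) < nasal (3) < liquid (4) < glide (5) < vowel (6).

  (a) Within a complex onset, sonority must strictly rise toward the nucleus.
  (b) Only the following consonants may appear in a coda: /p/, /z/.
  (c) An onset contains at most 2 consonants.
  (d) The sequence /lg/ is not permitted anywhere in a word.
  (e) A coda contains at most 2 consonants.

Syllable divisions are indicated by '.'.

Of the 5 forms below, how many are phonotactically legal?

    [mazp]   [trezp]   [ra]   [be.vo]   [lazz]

[mazp] — σ1 onset /m/, coda /zp/ (2C) ok → phonotactically legal
[trezp] — σ1 onset /tr/ (1→4 rises), coda /zp/ (2C) ok → phonotactically legal
[ra] — σ1 onset /r/, coda /∅/ ok → phonotactically legal
[be.vo] — σ1 onset /b/, coda /∅/ ok; σ2 onset /v/, coda /∅/ ok → phonotactically legal
[lazz] — σ1 onset /l/, coda /zz/ (2C) ok → phonotactically legal
Phonotactically legal: [mazp], [trezp], [ra], [be.vo], [lazz] → 5.

5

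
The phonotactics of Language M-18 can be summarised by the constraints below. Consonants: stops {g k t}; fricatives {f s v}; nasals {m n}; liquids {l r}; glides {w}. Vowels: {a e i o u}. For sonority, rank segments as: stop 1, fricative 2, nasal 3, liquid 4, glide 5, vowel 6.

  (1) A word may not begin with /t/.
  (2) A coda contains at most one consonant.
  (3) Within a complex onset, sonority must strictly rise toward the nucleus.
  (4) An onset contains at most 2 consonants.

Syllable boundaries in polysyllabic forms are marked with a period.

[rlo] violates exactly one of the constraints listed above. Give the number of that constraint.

3

[rlo]: syllable 1 onset /rl/: /r/ (liquid, 4) → /l/ (liquid, 4) does not rise.
This is a violation of constraint 3: "Within a complex onset, sonority must strictly rise toward the nucleus."
The remaining constraints (1, 2, 4) are satisfied.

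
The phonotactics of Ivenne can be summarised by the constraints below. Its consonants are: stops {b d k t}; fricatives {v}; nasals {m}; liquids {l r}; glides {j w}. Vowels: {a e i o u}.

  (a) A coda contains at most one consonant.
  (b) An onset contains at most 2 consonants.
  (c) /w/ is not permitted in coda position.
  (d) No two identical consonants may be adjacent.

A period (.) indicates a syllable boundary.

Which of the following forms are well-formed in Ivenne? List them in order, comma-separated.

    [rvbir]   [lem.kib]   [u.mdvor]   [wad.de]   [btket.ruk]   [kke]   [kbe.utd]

[lem.kib]

[rvbir] — violates constraint (b): syllable 1 onset /rvb/ has 3 consonants (> 2) → ill-formed
[lem.kib] — σ1 onset /l/, coda /m/ ok; σ2 onset /k/, coda /b/ ok → well-formed
[u.mdvor] — violates constraint (b): syllable 2 onset /mdv/ has 3 consonants (> 2) → ill-formed
[wad.de] — violates constraint (d): adjacent identical consonants /dd/ → ill-formed
[btket.ruk] — violates constraint (b): syllable 1 onset /btk/ has 3 consonants (> 2) → ill-formed
[kke] — violates constraint (d): adjacent identical consonants /kk/ → ill-formed
[kbe.utd] — violates constraint (a): syllable 2 coda /td/ has 2 consonants (> 1) → ill-formed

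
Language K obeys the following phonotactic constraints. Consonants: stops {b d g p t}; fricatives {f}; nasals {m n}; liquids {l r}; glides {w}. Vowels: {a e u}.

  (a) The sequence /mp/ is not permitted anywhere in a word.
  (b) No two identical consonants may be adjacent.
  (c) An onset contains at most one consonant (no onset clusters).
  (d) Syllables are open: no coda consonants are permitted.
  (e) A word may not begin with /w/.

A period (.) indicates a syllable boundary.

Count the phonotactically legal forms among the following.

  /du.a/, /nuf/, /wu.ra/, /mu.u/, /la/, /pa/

4

/du.a/ — σ1 onset /d/, coda /∅/ ok; σ2 onset /∅/, coda /∅/ ok → phonotactically legal
/nuf/ — violates constraint (d): syllable 1 coda /f/ has 1 consonant (> 0) → phonotactically illegal
/wu.ra/ — violates constraint (e): word begins with /w/ → phonotactically illegal
/mu.u/ — σ1 onset /m/, coda /∅/ ok; σ2 onset /∅/, coda /∅/ ok → phonotactically legal
/la/ — σ1 onset /l/, coda /∅/ ok → phonotactically legal
/pa/ — σ1 onset /p/, coda /∅/ ok → phonotactically legal
Phonotactically legal: /du.a/, /mu.u/, /la/, /pa/ → 4.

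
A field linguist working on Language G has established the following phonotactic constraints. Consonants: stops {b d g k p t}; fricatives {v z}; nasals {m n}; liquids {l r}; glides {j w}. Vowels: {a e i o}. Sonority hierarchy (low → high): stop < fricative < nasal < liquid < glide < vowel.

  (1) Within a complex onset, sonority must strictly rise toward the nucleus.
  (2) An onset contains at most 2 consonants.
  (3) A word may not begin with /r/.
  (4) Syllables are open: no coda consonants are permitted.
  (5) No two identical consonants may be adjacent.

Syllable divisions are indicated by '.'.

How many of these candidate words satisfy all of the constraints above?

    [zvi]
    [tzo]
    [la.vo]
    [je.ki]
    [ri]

[zvi] — violates constraint 1: syllable 1 onset /zv/: /z/ (fricative, 2) → /v/ (fricative, 2) does not rise → illicit
[tzo] — σ1 onset /tz/ (1→2 rises), coda /∅/ ok → licit
[la.vo] — σ1 onset /l/, coda /∅/ ok; σ2 onset /v/, coda /∅/ ok → licit
[je.ki] — σ1 onset /j/, coda /∅/ ok; σ2 onset /k/, coda /∅/ ok → licit
[ri] — violates constraint 3: word begins with /r/ → illicit
Licit: [tzo], [la.vo], [je.ki] → 3.

3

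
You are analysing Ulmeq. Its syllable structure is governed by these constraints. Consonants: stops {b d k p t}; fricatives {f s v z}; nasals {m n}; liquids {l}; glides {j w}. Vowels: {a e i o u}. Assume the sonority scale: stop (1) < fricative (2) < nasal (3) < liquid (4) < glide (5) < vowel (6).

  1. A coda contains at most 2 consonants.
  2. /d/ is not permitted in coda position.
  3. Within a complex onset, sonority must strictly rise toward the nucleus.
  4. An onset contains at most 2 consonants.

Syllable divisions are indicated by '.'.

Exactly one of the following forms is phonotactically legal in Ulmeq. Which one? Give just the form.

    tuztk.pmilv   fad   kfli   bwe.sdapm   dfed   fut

fut

tuztk.pmilv — violates constraint 1: syllable 1 coda /ztk/ has 3 consonants (> 2) → phonotactically illegal
fad — violates constraint 2: syllable 1 coda contains /d/ → phonotactically illegal
kfli — violates constraint 4: syllable 1 onset /kfl/ has 3 consonants (> 2) → phonotactically illegal
bwe.sdapm — violates constraint 3: syllable 2 onset /sd/: /s/ (fricative, 2) → /d/ (stop, 1) does not rise → phonotactically illegal
dfed — violates constraint 2: syllable 1 coda contains /d/ → phonotactically illegal
fut — σ1 onset /f/, coda /t/ ok → phonotactically legal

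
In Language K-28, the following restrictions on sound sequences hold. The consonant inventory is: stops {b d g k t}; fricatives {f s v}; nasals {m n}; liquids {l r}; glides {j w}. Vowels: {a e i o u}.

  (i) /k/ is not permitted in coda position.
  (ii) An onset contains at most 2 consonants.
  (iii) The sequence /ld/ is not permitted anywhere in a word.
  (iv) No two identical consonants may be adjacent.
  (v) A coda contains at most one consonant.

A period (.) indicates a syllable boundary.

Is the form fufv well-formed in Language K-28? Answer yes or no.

fufv — violates constraint (v): syllable 1 coda /fv/ has 2 consonants (> 1) → ill-formed

no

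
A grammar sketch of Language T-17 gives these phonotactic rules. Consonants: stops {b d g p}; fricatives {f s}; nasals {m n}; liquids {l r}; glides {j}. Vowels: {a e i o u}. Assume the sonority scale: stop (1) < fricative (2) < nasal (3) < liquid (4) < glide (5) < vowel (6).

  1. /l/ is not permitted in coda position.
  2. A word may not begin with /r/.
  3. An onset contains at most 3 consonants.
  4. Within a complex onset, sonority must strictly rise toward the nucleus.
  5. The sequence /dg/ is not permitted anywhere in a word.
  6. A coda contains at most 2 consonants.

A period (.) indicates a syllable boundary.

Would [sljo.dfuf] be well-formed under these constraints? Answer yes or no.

yes

[sljo.dfuf] — σ1 onset /slj/ (2→4→5 rises), coda /∅/ ok; σ2 onset /df/ (1→2 rises), coda /f/ ok → well-formed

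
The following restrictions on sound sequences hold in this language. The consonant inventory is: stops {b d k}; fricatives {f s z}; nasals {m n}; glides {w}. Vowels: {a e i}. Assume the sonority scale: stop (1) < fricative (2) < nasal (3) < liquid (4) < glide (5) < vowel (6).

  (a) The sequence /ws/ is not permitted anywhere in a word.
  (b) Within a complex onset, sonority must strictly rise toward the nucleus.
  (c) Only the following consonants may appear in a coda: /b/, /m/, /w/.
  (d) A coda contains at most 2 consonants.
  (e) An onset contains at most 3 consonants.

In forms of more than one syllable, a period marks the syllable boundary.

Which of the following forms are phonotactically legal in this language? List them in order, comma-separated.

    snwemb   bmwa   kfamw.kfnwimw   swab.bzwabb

snwemb, bmwa, swab.bzwabb

snwemb — σ1 onset /snw/ (2→3→5 rises), coda /mb/ (2C) ok → phonotactically legal
bmwa — σ1 onset /bmw/ (1→3→5 rises), coda /∅/ ok → phonotactically legal
kfamw.kfnwimw — violates constraint (e): syllable 2 onset /kfnw/ has 4 consonants (> 3) → phonotactically illegal
swab.bzwabb — σ1 onset /sw/ (2→5 rises), coda /b/ ok; σ2 onset /bzw/ (1→2→5 rises), coda /bb/ (2C) ok → phonotactically legal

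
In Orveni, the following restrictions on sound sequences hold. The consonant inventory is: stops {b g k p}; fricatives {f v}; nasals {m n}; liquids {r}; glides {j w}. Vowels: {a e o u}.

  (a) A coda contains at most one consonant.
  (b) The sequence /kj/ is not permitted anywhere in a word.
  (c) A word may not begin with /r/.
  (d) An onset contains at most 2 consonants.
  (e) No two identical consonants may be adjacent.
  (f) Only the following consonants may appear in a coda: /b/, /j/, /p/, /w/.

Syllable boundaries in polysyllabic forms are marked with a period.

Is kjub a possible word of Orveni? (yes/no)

kjub — violates constraint (b): contains banned sequence /kj/ → phonotactically illegal

no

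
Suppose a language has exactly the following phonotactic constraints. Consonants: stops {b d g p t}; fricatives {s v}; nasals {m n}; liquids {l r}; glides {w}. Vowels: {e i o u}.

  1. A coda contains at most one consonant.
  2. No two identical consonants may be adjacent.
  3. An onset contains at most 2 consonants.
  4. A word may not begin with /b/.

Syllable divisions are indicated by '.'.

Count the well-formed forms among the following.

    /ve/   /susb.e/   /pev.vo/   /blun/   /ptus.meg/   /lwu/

/ve/ — σ1 onset /v/, coda /∅/ ok → well-formed
/susb.e/ — violates constraint 1: syllable 1 coda /sb/ has 2 consonants (> 1) → ill-formed
/pev.vo/ — violates constraint 2: adjacent identical consonants /vv/ → ill-formed
/blun/ — violates constraint 4: word begins with /b/ → ill-formed
/ptus.meg/ — σ1 onset /pt/ (2C), coda /s/ ok; σ2 onset /m/, coda /g/ ok → well-formed
/lwu/ — σ1 onset /lw/ (2C), coda /∅/ ok → well-formed
Well-formed: /ve/, /ptus.meg/, /lwu/ → 3.

3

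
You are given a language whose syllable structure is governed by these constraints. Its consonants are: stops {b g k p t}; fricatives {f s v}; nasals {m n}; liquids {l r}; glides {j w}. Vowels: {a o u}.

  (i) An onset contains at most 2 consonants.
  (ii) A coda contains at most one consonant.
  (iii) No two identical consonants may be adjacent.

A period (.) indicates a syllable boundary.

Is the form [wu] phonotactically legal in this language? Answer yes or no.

yes

[wu] — σ1 onset /w/, coda /∅/ ok → phonotactically legal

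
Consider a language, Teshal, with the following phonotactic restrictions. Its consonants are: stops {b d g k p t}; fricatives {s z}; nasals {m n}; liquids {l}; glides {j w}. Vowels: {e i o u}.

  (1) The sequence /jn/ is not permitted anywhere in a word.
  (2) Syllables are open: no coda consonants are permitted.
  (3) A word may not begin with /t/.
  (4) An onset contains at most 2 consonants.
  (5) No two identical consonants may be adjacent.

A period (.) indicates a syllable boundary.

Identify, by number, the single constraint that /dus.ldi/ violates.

/dus.ldi/: syllable 1 coda /s/ has 1 consonant (> 0).
This is a violation of constraint 2: "Syllables are open: no coda consonants are permitted."
The remaining constraints (1, 3, 4, 5) are satisfied.

2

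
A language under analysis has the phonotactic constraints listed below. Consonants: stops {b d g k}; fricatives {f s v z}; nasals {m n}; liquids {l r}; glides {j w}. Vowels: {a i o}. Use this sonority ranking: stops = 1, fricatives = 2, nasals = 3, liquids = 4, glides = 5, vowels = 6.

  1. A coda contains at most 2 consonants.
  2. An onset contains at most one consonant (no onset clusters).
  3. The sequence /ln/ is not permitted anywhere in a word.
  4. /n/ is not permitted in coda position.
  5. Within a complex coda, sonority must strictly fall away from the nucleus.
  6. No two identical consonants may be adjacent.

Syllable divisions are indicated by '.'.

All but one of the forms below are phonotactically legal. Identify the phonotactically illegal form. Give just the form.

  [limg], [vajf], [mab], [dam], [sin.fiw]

[sin.fiw]

[limg] — σ1 onset /l/, coda /mg/ (3→1 falls) ok → phonotactically legal
[vajf] — σ1 onset /v/, coda /jf/ (5→2 falls) ok → phonotactically legal
[mab] — σ1 onset /m/, coda /b/ ok → phonotactically legal
[dam] — σ1 onset /d/, coda /m/ ok → phonotactically legal
[sin.fiw] — violates constraint 4: syllable 1 coda contains /n/ → phonotactically illegal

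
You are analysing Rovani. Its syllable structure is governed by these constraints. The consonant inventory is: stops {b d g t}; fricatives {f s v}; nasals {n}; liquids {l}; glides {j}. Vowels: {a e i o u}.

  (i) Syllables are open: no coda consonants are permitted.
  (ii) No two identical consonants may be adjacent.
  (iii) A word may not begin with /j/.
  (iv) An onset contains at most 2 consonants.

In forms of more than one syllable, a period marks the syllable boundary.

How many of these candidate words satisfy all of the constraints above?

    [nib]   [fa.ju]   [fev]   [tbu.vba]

2

[nib] — violates constraint (i): syllable 1 coda /b/ has 1 consonant (> 0) → ill-formed
[fa.ju] — σ1 onset /f/, coda /∅/ ok; σ2 onset /j/, coda /∅/ ok → well-formed
[fev] — violates constraint (i): syllable 1 coda /v/ has 1 consonant (> 0) → ill-formed
[tbu.vba] — σ1 onset /tb/ (2C), coda /∅/ ok; σ2 onset /vb/ (2C), coda /∅/ ok → well-formed
Well-formed: [fa.ju], [tbu.vba] → 2.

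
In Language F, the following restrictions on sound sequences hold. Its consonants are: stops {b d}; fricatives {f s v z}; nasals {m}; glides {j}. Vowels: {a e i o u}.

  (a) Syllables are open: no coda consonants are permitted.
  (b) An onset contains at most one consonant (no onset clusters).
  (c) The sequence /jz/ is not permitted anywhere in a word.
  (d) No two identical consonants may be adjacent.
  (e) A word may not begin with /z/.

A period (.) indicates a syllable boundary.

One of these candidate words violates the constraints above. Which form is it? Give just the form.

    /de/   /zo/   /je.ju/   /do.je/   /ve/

/zo/

/de/ — σ1 onset /d/, coda /∅/ ok → permitted
/zo/ — violates constraint (e): word begins with /z/ → not permitted
/je.ju/ — σ1 onset /j/, coda /∅/ ok; σ2 onset /j/, coda /∅/ ok → permitted
/do.je/ — σ1 onset /d/, coda /∅/ ok; σ2 onset /j/, coda /∅/ ok → permitted
/ve/ — σ1 onset /v/, coda /∅/ ok → permitted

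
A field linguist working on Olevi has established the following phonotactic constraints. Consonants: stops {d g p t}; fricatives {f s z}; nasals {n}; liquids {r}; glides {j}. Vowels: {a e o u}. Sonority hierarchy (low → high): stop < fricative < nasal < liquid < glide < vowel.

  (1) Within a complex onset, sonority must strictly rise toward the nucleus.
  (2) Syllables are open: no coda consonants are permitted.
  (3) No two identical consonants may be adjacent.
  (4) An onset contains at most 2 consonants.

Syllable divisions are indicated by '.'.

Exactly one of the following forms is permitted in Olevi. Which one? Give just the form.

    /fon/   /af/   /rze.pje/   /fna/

/fna/

/fon/ — violates constraint 2: syllable 1 coda /n/ has 1 consonant (> 0) → not permitted
/af/ — violates constraint 2: syllable 1 coda /f/ has 1 consonant (> 0) → not permitted
/rze.pje/ — violates constraint 1: syllable 1 onset /rz/: /r/ (liquid, 4) → /z/ (fricative, 2) does not rise → not permitted
/fna/ — σ1 onset /fn/ (2→3 rises), coda /∅/ ok → permitted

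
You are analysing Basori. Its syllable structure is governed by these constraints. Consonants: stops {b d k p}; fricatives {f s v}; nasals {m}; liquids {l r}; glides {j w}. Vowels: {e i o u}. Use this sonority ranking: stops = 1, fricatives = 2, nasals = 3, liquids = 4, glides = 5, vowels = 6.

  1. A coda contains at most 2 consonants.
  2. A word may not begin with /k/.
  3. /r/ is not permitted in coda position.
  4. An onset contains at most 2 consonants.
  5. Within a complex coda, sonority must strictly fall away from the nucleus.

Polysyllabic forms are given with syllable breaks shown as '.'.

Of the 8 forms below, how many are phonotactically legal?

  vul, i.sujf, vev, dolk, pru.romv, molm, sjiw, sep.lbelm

vul — σ1 onset /v/, coda /l/ ok → phonotactically legal
i.sujf — σ1 onset /∅/, coda /∅/ ok; σ2 onset /s/, coda /jf/ (5→2 falls) ok → phonotactically legal
vev — σ1 onset /v/, coda /v/ ok → phonotactically legal
dolk — σ1 onset /d/, coda /lk/ (4→1 falls) ok → phonotactically legal
pru.romv — σ1 onset /pr/ (2C), coda /∅/ ok; σ2 onset /r/, coda /mv/ (3→2 falls) ok → phonotactically legal
molm — σ1 onset /m/, coda /lm/ (4→3 falls) ok → phonotactically legal
sjiw — σ1 onset /sj/ (2C), coda /w/ ok → phonotactically legal
sep.lbelm — σ1 onset /s/, coda /p/ ok; σ2 onset /lb/ (2C), coda /lm/ (4→3 falls) ok → phonotactically legal
Phonotactically legal: vul, i.sujf, vev, dolk, pru.romv, molm, sjiw, sep.lbelm → 8.

8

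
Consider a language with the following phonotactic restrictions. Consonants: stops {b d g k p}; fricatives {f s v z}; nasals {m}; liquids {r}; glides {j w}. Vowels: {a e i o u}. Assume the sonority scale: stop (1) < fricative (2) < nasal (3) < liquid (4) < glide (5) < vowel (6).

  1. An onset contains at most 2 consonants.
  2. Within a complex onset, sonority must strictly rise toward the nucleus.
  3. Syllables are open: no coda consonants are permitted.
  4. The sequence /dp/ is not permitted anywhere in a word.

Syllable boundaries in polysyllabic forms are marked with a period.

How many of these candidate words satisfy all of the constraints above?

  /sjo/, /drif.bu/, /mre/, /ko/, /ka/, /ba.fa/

5

/sjo/ — σ1 onset /sj/ (2→5 rises), coda /∅/ ok → permitted
/drif.bu/ — violates constraint 3: syllable 1 coda /f/ has 1 consonant (> 0) → not permitted
/mre/ — σ1 onset /mr/ (3→4 rises), coda /∅/ ok → permitted
/ko/ — σ1 onset /k/, coda /∅/ ok → permitted
/ka/ — σ1 onset /k/, coda /∅/ ok → permitted
/ba.fa/ — σ1 onset /b/, coda /∅/ ok; σ2 onset /f/, coda /∅/ ok → permitted
Permitted: /sjo/, /mre/, /ko/, /ka/, /ba.fa/ → 5.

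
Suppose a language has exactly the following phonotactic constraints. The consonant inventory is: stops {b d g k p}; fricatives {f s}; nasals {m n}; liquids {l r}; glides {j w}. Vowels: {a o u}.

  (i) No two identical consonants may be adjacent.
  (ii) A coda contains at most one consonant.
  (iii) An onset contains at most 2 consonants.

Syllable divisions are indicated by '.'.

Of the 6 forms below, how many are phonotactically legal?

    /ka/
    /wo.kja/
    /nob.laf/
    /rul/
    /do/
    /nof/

/ka/ — σ1 onset /k/, coda /∅/ ok → phonotactically legal
/wo.kja/ — σ1 onset /w/, coda /∅/ ok; σ2 onset /kj/ (2C), coda /∅/ ok → phonotactically legal
/nob.laf/ — σ1 onset /n/, coda /b/ ok; σ2 onset /l/, coda /f/ ok → phonotactically legal
/rul/ — σ1 onset /r/, coda /l/ ok → phonotactically legal
/do/ — σ1 onset /d/, coda /∅/ ok → phonotactically legal
/nof/ — σ1 onset /n/, coda /f/ ok → phonotactically legal
Phonotactically legal: /ka/, /wo.kja/, /nob.laf/, /rul/, /do/, /nof/ → 6.

6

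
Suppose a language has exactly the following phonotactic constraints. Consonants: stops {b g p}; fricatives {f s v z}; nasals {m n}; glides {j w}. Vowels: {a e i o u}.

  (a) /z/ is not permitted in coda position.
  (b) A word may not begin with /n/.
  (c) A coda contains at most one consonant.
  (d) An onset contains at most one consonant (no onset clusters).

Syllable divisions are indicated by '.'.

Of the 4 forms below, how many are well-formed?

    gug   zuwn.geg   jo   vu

gug — σ1 onset /g/, coda /g/ ok → well-formed
zuwn.geg — violates constraint (c): syllable 1 coda /wn/ has 2 consonants (> 1) → ill-formed
jo — σ1 onset /j/, coda /∅/ ok → well-formed
vu — σ1 onset /v/, coda /∅/ ok → well-formed
Well-formed: gug, jo, vu → 3.

3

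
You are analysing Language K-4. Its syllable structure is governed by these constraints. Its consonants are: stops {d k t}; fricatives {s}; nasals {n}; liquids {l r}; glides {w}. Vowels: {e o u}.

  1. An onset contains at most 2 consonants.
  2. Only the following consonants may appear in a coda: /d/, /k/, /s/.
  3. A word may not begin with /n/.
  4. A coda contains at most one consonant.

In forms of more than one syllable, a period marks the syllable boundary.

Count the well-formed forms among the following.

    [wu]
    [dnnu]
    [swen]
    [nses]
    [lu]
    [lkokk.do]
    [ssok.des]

[wu] — σ1 onset /w/, coda /∅/ ok → well-formed
[dnnu] — violates constraint 1: syllable 1 onset /dnn/ has 3 consonants (> 2) → ill-formed
[swen] — violates constraint 2: syllable 1 coda contains /n/, which is not a licensed coda consonant → ill-formed
[nses] — violates constraint 3: word begins with /n/ → ill-formed
[lu] — σ1 onset /l/, coda /∅/ ok → well-formed
[lkokk.do] — violates constraint 4: syllable 1 coda /kk/ has 2 consonants (> 1) → ill-formed
[ssok.des] — σ1 onset /ss/ (2C), coda /k/ ok; σ2 onset /d/, coda /s/ ok → well-formed
Well-formed: [wu], [lu], [ssok.des] → 3.

3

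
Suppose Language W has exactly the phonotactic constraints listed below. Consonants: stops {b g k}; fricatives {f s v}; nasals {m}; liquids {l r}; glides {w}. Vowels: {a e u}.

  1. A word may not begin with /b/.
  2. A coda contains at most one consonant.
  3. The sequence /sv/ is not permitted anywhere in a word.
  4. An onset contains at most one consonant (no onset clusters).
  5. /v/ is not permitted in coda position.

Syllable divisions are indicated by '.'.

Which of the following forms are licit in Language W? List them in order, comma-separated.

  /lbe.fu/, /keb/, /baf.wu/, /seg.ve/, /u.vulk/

/lbe.fu/ — violates constraint 4: syllable 1 onset /lb/ has 2 consonants (> 1) → illicit
/keb/ — σ1 onset /k/, coda /b/ ok → licit
/baf.wu/ — violates constraint 1: word begins with /b/ → illicit
/seg.ve/ — σ1 onset /s/, coda /g/ ok; σ2 onset /v/, coda /∅/ ok → licit
/u.vulk/ — violates constraint 2: syllable 2 coda /lk/ has 2 consonants (> 1) → illicit

/keb/, /seg.ve/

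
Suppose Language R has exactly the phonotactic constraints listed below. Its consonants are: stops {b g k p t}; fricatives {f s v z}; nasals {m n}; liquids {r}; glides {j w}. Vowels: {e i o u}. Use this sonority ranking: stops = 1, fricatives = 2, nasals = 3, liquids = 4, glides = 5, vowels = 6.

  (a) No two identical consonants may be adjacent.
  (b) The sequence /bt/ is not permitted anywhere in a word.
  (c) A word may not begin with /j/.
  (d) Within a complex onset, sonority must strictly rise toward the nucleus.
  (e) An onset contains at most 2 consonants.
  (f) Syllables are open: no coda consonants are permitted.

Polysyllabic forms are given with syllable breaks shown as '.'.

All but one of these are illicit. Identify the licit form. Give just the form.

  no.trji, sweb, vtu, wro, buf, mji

no.trji — violates constraint (e): syllable 2 onset /trj/ has 3 consonants (> 2) → illicit
sweb — violates constraint (f): syllable 1 coda /b/ has 1 consonant (> 0) → illicit
vtu — violates constraint (d): syllable 1 onset /vt/: /v/ (fricative, 2) → /t/ (stop, 1) does not rise → illicit
wro — violates constraint (d): syllable 1 onset /wr/: /w/ (glide, 5) → /r/ (liquid, 4) does not rise → illicit
buf — violates constraint (f): syllable 1 coda /f/ has 1 consonant (> 0) → illicit
mji — σ1 onset /mj/ (3→5 rises), coda /∅/ ok → licit

mji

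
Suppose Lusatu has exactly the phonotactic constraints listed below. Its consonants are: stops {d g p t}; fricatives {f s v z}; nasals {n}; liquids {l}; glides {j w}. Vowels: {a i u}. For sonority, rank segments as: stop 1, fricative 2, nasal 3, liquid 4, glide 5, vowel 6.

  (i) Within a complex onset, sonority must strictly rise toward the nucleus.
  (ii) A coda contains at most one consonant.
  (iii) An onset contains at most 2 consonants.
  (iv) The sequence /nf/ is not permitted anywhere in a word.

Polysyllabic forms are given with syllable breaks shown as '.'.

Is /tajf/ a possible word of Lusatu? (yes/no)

/tajf/ — violates constraint (ii): syllable 1 coda /jf/ has 2 consonants (> 1) → ill-formed

no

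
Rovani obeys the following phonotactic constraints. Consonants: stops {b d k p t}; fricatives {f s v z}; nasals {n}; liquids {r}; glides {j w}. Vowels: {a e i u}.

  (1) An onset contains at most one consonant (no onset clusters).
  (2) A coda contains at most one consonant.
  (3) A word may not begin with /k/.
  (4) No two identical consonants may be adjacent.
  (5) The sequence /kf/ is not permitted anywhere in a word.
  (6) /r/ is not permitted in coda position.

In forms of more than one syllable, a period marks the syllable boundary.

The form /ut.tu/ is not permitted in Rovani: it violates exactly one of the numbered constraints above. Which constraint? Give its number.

4

/ut.tu/: adjacent identical consonants /tt/.
This is a violation of constraint 4: "No two identical consonants may be adjacent."
The remaining constraints (1, 2, 3, 5, 6) are satisfied.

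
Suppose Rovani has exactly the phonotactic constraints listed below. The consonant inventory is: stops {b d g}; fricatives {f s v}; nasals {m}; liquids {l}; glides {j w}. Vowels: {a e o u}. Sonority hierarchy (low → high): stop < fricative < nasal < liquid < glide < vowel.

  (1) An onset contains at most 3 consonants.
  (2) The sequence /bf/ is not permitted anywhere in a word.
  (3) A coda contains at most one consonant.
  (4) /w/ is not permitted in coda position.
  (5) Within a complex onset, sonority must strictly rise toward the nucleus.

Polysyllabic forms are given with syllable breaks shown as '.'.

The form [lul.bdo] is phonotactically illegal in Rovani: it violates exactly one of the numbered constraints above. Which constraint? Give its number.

[lul.bdo]: syllable 2 onset /bd/: /b/ (stop, 1) → /d/ (stop, 1) does not rise.
This is a violation of constraint 5: "Within a complex onset, sonority must strictly rise toward the nucleus."
The remaining constraints (1, 2, 3, 4) are satisfied.

5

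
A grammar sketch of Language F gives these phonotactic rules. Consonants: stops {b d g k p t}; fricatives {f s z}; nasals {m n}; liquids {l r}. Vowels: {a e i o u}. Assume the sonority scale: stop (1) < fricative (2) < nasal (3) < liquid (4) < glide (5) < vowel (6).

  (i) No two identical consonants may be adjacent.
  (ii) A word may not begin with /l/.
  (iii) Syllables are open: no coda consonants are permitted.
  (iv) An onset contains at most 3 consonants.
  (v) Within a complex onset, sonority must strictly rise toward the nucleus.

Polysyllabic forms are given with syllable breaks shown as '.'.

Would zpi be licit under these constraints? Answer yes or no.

zpi — violates constraint (v): syllable 1 onset /zp/: /z/ (fricative, 2) → /p/ (stop, 1) does not rise → illicit

no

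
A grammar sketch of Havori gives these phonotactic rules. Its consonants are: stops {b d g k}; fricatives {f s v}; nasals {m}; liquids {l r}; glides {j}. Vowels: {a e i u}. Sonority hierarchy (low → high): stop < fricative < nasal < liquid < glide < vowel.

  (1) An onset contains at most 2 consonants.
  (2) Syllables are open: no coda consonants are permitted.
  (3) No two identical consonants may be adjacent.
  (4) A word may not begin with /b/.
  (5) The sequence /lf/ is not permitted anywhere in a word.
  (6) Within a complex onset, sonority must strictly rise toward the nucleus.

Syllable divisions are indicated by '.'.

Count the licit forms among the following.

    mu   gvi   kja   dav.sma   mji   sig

4

mu — σ1 onset /m/, coda /∅/ ok → licit
gvi — σ1 onset /gv/ (1→2 rises), coda /∅/ ok → licit
kja — σ1 onset /kj/ (1→5 rises), coda /∅/ ok → licit
dav.sma — violates constraint 2: syllable 1 coda /v/ has 1 consonant (> 0) → illicit
mji — σ1 onset /mj/ (3→5 rises), coda /∅/ ok → licit
sig — violates constraint 2: syllable 1 coda /g/ has 1 consonant (> 0) → illicit
Licit: mu, gvi, kja, mji → 4.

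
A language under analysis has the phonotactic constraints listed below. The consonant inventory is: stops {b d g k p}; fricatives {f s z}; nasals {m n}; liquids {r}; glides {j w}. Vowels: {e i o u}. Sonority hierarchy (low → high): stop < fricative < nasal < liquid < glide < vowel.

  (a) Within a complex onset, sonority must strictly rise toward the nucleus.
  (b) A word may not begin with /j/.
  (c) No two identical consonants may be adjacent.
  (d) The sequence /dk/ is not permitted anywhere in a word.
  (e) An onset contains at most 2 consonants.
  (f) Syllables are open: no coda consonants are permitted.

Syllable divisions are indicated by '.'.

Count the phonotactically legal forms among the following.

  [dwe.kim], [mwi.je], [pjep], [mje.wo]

2

[dwe.kim] — violates constraint (f): syllable 2 coda /m/ has 1 consonant (> 0) → phonotactically illegal
[mwi.je] — σ1 onset /mw/ (3→5 rises), coda /∅/ ok; σ2 onset /j/, coda /∅/ ok → phonotactically legal
[pjep] — violates constraint (f): syllable 1 coda /p/ has 1 consonant (> 0) → phonotactically illegal
[mje.wo] — σ1 onset /mj/ (3→5 rises), coda /∅/ ok; σ2 onset /w/, coda /∅/ ok → phonotactically legal
Phonotactically legal: [mwi.je], [mje.wo] → 2.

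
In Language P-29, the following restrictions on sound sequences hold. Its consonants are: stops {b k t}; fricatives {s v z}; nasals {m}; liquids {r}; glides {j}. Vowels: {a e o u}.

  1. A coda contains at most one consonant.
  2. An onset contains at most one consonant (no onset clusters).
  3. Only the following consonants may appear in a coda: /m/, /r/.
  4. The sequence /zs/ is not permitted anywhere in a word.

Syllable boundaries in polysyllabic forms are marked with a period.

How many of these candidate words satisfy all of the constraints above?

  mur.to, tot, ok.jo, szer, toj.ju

1

mur.to — σ1 onset /m/, coda /r/ ok; σ2 onset /t/, coda /∅/ ok → phonotactically legal
tot — violates constraint 3: syllable 1 coda contains /t/, which is not a licensed coda consonant → phonotactically illegal
ok.jo — violates constraint 3: syllable 1 coda contains /k/, which is not a licensed coda consonant → phonotactically illegal
szer — violates constraint 2: syllable 1 onset /sz/ has 2 consonants (> 1) → phonotactically illegal
toj.ju — violates constraint 3: syllable 1 coda contains /j/, which is not a licensed coda consonant → phonotactically illegal
Phonotactically legal: mur.to → 1.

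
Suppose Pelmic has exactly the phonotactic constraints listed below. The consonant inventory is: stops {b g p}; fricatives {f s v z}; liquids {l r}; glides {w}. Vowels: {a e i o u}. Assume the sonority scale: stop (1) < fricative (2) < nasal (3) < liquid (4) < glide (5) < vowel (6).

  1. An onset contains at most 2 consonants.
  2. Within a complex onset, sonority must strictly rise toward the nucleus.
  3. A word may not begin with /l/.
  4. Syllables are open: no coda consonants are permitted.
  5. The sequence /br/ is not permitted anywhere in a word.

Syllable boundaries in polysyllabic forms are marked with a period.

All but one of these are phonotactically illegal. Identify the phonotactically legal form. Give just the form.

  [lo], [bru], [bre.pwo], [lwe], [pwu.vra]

[lo] — violates constraint 3: word begins with /l/ → phonotactically illegal
[bru] — violates constraint 5: contains banned sequence /br/ → phonotactically illegal
[bre.pwo] — violates constraint 5: contains banned sequence /br/ → phonotactically illegal
[lwe] — violates constraint 3: word begins with /l/ → phonotactically illegal
[pwu.vra] — σ1 onset /pw/ (1→5 rises), coda /∅/ ok; σ2 onset /vr/ (2→4 rises), coda /∅/ ok → phonotactically legal

[pwu.vra]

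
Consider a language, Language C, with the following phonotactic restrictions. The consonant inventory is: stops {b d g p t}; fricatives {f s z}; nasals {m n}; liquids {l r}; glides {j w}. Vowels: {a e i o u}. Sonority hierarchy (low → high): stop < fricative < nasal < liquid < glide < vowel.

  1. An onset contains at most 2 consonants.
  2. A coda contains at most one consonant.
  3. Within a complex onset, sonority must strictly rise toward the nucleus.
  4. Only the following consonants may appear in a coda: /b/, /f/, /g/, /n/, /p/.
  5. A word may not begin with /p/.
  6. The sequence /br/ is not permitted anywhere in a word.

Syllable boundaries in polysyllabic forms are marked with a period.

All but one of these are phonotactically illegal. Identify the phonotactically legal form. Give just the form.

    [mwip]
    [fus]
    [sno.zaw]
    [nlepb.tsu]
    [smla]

[mwip]

[mwip] — σ1 onset /mw/ (3→5 rises), coda /p/ ok → phonotactically legal
[fus] — violates constraint 4: syllable 1 coda contains /s/, which is not a licensed coda consonant → phonotactically illegal
[sno.zaw] — violates constraint 4: syllable 2 coda contains /w/, which is not a licensed coda consonant → phonotactically illegal
[nlepb.tsu] — violates constraint 2: syllable 1 coda /pb/ has 2 consonants (> 1) → phonotactically illegal
[smla] — violates constraint 1: syllable 1 onset /sml/ has 3 consonants (> 2) → phonotactically illegal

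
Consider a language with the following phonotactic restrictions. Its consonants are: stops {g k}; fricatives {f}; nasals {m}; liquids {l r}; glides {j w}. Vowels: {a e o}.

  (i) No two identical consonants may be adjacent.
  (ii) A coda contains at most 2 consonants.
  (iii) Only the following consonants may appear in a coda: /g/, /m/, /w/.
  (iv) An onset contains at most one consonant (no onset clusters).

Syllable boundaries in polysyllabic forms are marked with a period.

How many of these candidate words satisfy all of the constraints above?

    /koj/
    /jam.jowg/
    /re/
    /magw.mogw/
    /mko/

3

/koj/ — violates constraint (iii): syllable 1 coda contains /j/, which is not a licensed coda consonant → phonotactically illegal
/jam.jowg/ — σ1 onset /j/, coda /m/ ok; σ2 onset /j/, coda /wg/ (2C) ok → phonotactically legal
/re/ — σ1 onset /r/, coda /∅/ ok → phonotactically legal
/magw.mogw/ — σ1 onset /m/, coda /gw/ (2C) ok; σ2 onset /m/, coda /gw/ (2C) ok → phonotactically legal
/mko/ — violates constraint (iv): syllable 1 onset /mk/ has 2 consonants (> 1) → phonotactically illegal
Phonotactically legal: /jam.jowg/, /re/, /magw.mogw/ → 3.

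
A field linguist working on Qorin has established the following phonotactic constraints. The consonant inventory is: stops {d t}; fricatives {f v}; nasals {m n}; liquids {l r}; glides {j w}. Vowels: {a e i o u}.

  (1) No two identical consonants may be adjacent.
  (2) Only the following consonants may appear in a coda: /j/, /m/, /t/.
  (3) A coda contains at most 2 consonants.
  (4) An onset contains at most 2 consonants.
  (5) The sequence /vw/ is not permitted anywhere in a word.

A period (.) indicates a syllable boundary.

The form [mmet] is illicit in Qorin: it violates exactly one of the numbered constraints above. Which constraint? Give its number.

1

[mmet]: adjacent identical consonants /mm/.
This is a violation of constraint 1: "No two identical consonants may be adjacent."
The remaining constraints (2, 3, 4, 5) are satisfied.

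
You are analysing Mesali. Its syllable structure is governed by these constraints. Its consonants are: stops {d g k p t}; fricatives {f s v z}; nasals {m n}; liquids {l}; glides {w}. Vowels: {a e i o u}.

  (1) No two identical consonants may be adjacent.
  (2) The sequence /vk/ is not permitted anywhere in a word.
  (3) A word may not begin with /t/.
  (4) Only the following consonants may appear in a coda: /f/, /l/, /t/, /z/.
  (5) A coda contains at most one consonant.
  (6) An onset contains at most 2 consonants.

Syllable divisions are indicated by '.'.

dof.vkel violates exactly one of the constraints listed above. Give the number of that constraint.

2

dof.vkel: contains banned sequence /vk/.
This is a violation of constraint 2: "The sequence /vk/ is not permitted anywhere in a word."
The remaining constraints (1, 3, 4, 5, 6) are satisfied.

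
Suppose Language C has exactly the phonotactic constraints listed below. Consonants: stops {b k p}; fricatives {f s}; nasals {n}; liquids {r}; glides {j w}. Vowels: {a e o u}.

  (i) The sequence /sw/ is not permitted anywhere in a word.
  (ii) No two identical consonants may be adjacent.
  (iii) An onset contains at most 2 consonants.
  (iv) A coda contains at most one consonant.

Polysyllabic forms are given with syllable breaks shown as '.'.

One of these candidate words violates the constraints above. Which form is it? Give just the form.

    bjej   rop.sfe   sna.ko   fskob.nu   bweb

fskob.nu

bjej — σ1 onset /bj/ (2C), coda /j/ ok → licit
rop.sfe — σ1 onset /r/, coda /p/ ok; σ2 onset /sf/ (2C), coda /∅/ ok → licit
sna.ko — σ1 onset /sn/ (2C), coda /∅/ ok; σ2 onset /k/, coda /∅/ ok → licit
fskob.nu — violates constraint (iii): syllable 1 onset /fsk/ has 3 consonants (> 2) → illicit
bweb — σ1 onset /bw/ (2C), coda /b/ ok → licit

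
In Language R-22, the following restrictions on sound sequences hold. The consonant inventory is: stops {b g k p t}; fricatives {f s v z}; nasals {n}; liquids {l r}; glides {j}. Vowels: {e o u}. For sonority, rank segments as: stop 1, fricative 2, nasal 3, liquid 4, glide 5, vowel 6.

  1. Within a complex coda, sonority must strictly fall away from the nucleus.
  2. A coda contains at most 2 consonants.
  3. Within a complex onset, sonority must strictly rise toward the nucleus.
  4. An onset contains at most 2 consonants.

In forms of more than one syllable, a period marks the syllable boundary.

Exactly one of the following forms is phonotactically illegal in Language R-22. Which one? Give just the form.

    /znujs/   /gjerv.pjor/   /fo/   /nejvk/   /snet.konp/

/nejvk/

/znujs/ — σ1 onset /zn/ (2→3 rises), coda /js/ (5→2 falls) ok → phonotactically legal
/gjerv.pjor/ — σ1 onset /gj/ (1→5 rises), coda /rv/ (4→2 falls) ok; σ2 onset /pj/ (1→5 rises), coda /r/ ok → phonotactically legal
/fo/ — σ1 onset /f/, coda /∅/ ok → phonotactically legal
/nejvk/ — violates constraint 2: syllable 1 coda /jvk/ has 3 consonants (> 2) → phonotactically illegal
/snet.konp/ — σ1 onset /sn/ (2→3 rises), coda /t/ ok; σ2 onset /k/, coda /np/ (3→1 falls) ok → phonotactically legal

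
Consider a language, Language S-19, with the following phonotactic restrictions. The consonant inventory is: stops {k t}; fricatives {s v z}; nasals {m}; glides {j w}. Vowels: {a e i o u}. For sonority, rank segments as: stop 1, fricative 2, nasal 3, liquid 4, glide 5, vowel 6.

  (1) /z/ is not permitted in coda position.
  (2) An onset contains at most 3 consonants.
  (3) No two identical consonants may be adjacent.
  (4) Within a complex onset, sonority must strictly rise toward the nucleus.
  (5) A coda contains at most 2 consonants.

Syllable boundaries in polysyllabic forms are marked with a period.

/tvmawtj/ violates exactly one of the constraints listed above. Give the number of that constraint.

5

/tvmawtj/: syllable 1 coda /wtj/ has 3 consonants (> 2).
This is a violation of constraint 5: "A coda contains at most 2 consonants."
The remaining constraints (1, 2, 3, 4) are satisfied.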